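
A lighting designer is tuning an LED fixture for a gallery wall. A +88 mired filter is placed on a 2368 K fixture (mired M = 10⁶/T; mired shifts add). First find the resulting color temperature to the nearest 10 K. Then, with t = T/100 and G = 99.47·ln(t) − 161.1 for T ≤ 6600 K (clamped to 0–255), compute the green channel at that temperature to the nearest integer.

135

M_in = 10⁶/2368 = 422.30; M_out = 422.30 + (+88) = 510.30.
T_out = 10⁶/510.30 = 1959.6 K → 1960 K; t = 19.6.
G = 99.47·ln 19.6 − 161.1 = 99.47·2.9755 − 161.1 = 134.876.
Rounded: 135.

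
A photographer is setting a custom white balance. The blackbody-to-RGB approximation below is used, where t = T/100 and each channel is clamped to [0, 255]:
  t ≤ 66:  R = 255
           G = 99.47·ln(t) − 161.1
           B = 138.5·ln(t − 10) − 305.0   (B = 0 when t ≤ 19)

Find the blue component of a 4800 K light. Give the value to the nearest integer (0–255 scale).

t = 4800/100 = 48; the t ≤ 66 branch applies.
B = 138.5·ln(48 − 10) − 305.0 = 138.5·ln 38 − 305.0 = 138.5·3.6376 − 305.0 = 198.806.
Rounded: 199.

199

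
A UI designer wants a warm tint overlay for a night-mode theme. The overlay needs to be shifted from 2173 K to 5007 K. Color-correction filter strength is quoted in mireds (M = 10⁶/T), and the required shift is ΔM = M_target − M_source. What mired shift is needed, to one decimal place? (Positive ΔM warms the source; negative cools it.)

M_source = 10⁶/2173 = 460.193; M_target = 10⁶/5007 = 199.720.
ΔM = 199.720 − 460.193 = -260.473 → -260.5 mireds, a cooling shift.

-260.5 mireds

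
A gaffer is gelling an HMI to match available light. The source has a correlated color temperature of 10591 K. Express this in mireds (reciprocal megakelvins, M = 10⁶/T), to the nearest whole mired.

94 mireds

M = 10⁶ / 10591 = 94.420 → 94 mireds.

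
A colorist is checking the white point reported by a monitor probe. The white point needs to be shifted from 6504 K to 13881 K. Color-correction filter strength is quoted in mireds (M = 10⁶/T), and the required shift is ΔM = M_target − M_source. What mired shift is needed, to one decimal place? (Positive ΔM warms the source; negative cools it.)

-81.7 mireds

M_source = 10⁶/6504 = 153.752; M_target = 10⁶/13881 = 72.041.
ΔM = 72.041 − 153.752 = -81.711 → -81.7 mireds, a cooling shift.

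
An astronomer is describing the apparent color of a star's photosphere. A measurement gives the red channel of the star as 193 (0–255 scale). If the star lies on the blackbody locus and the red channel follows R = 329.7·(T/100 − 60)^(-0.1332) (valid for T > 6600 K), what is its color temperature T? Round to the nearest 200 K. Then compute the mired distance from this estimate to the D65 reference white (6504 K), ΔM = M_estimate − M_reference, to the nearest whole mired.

-68 mireds

(t − 60)^(-0.1332) = 193/329.7 = 0.58538.
t − 60 = 0.58538^(1/-0.1332) = 0.58538^(-7.508) = 55.713, so t = 115.713.
T = 100·t = 11571 K → 11600 K to the nearest 200 K.
M_estimate = 10⁶/11600 = 86.21; M_reference = 10⁶/6504 = 153.75.
ΔM = 86.21 − 153.75 = -67.54 → -68 mireds.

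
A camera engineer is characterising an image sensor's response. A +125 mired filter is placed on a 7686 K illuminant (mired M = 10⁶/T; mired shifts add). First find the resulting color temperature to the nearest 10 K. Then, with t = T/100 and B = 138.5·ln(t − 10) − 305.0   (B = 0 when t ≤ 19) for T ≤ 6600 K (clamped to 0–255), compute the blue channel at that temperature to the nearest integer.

M_in = 10⁶/7686 = 130.11; M_out = 130.11 + (+125) = 255.11.
T_out = 10⁶/255.11 = 3919.9 K → 3920 K; t = 39.2.
B = 138.5·ln(39.2 − 10) − 305.0 = 138.5·ln 29.2 − 305.0 = 138.5·3.3742 − 305.0 = 162.322.
Rounded: 162.

162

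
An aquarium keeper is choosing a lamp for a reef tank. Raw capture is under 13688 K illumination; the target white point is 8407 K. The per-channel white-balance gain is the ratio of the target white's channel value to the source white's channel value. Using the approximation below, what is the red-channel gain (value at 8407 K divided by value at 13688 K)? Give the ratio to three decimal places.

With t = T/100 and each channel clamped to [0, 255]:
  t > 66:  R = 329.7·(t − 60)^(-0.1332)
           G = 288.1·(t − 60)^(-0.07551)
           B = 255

1.167

At 13688 K (t = 136.88):
  R = 329.7·(136.88 − 60)^(-0.1332) = 329.7·76.88^(-0.1332) = 329.7·0.56080 = 184.896.
At 8407 K (t = 84.07):
  R = 329.7·(84.07 − 60)^(-0.1332) = 329.7·24.07^(-0.1332) = 329.7·0.65462 = 215.827.
Gain = 215.827 / 184.896 = 1.1673 → 1.167.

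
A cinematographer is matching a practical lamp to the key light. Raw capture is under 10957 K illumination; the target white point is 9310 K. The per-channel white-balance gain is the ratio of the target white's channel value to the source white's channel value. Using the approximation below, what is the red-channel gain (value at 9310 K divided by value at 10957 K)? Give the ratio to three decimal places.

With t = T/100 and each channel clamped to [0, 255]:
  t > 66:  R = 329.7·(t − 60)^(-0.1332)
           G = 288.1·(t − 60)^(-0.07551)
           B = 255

At 10957 K (t = 109.57):
  R = 329.7·(109.57 − 60)^(-0.1332) = 329.7·49.57^(-0.1332) = 329.7·0.59456 = 196.027.
At 9310 K (t = 93.1):
  R = 329.7·(93.1 − 60)^(-0.1332) = 329.7·33.1^(-0.1332) = 329.7·0.62742 = 206.861.
Gain = 206.861 / 196.027 = 1.0553 → 1.055.

1.055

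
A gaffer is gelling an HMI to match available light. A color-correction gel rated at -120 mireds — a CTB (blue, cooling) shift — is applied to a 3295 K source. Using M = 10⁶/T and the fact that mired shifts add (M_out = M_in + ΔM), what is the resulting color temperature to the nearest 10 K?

5450 K

M_in = 10⁶/3295 = 303.49 mireds.
M_out = 303.49 + (-120) = 183.49 mireds.
T_out = 10⁶/183.49 = 5449.9 K → 5450 K.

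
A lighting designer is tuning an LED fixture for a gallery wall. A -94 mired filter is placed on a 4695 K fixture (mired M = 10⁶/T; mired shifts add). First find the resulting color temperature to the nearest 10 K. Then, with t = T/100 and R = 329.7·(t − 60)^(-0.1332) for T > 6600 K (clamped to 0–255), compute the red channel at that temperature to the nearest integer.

M_in = 10⁶/4695 = 212.99; M_out = 212.99 + (-94) = 118.99.
T_out = 10⁶/118.99 = 8403.9 K → 8400 K; t = 84.
R = 329.7·(84 − 60)^(-0.1332) = 329.7·24^(-0.1332) = 329.7·0.65487 = 215.911.
Rounded: 216.

216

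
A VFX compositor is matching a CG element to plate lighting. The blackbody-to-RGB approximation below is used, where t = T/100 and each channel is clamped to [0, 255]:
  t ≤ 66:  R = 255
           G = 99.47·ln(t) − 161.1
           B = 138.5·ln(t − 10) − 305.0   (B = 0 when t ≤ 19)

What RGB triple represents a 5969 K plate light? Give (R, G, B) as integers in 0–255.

(255, 246, 236)

t = 5969/100 = 59.69; the t ≤ 66 branch applies.
R = 255 by definition for t ≤ 66.
G = 99.47·ln 59.69 − 161.1 = 99.47·4.0892 − 161.1 = 245.649.
B = 138.5·ln(59.69 − 10) − 305.0 = 138.5·ln 49.69 − 305.0 = 138.5·3.9058 − 305.0 = 235.954.
Rounded: (255, 246, 236).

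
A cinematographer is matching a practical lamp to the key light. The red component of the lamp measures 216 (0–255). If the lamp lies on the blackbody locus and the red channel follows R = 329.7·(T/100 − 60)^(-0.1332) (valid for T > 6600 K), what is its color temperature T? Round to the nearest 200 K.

8400 K

(t − 60)^(-0.1332) = 216/329.7 = 0.65514.
t − 60 = 0.65514^(1/-0.1332) = 0.65514^(-7.508) = 23.926, so t = 83.926.
T = 100·t = 8393 K → 8400 K to the nearest 200 K.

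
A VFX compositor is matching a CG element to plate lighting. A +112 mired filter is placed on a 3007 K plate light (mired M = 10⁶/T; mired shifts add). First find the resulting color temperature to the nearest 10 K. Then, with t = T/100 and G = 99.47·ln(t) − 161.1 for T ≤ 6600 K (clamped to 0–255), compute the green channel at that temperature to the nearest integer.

M_in = 10⁶/3007 = 332.56; M_out = 332.56 + (+112) = 444.56.
T_out = 10⁶/444.56 = 2249.4 K → 2250 K; t = 22.5.
G = 99.47·ln 22.5 − 161.1 = 99.47·3.1135 − 161.1 = 148.601.
Rounded: 149.

149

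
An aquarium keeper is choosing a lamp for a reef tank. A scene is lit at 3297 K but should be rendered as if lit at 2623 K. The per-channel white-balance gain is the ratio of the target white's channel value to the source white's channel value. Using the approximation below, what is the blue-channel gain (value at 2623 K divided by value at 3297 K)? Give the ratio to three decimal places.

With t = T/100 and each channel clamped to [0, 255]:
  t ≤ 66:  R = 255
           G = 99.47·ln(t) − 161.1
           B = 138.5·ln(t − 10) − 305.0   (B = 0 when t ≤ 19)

0.627

At 3297 K (t = 32.97):
  B = 138.5·ln(32.97 − 10) − 305.0 = 138.5·ln 22.97 − 305.0 = 138.5·3.1342 − 305.0 = 129.085.
At 2623 K (t = 26.23):
  B = 138.5·ln(26.23 − 10) − 305.0 = 138.5·ln 16.23 − 305.0 = 138.5·2.7869 − 305.0 = 80.980.
Gain = 80.980 / 129.085 = 0.6273 → 0.627.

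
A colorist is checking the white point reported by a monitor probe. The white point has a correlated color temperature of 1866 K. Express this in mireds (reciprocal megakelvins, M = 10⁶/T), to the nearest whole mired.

M = 10⁶ / 1866 = 535.906 → 536 mireds.

536 mireds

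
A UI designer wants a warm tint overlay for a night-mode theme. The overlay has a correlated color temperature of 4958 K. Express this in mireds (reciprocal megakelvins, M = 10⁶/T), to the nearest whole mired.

M = 10⁶ / 4958 = 201.694 → 202 mireds.

202 mireds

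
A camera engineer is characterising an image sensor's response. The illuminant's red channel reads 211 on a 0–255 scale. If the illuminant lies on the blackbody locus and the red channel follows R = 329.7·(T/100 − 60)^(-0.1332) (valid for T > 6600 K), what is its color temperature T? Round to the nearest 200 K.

8800 K

(t − 60)^(-0.1332) = 211/329.7 = 0.63998.
t − 60 = 0.63998^(1/-0.1332) = 0.63998^(-7.508) = 28.525, so t = 88.525.
T = 100·t = 8853 K → 8800 K to the nearest 200 K.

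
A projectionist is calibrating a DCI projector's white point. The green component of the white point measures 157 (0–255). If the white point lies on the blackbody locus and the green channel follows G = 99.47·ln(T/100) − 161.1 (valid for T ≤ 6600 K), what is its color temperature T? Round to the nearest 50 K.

ln t = (157 + 161.1) / 99.47 = 3.1979.
t = e^3.1979 = 24.482.
T = 100·t = 2448 K → 2450 K to the nearest 50 K.

2450 K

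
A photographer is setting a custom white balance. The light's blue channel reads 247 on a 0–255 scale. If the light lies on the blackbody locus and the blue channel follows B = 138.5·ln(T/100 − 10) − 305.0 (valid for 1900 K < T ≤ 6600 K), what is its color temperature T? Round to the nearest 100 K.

6400 K

ln(t − 10) = (247 + 305.0) / 138.5 = 3.9856.
t − 10 = e^3.9856 = 53.815, so t = 63.815.
T = 100·t = 6382 K → 6400 K to the nearest 100 K.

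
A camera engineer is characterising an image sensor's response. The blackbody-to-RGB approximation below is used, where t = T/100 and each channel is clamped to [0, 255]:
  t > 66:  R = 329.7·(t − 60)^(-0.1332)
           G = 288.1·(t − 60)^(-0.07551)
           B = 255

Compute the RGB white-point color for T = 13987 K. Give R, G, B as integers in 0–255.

t = 13987/100 = 139.87; the t > 66 branch applies.
R = 329.7·(139.87 − 60)^(-0.1332) = 329.7·79.87^(-0.1332) = 329.7·0.55796 = 183.959.
G = 288.1·(139.87 − 60)^(-0.07551) = 288.1·79.87^(-0.07551) = 288.1·0.71837 = 206.964.
B = 255 by definition for t > 66.
Rounded: (184, 207, 255).

R=184, G=207, B=255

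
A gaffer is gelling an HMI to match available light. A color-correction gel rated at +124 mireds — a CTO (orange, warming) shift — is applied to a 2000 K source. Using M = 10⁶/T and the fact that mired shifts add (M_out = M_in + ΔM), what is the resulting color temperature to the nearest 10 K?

M_in = 10⁶/2000 = 500.00 mireds.
M_out = 500.00 + (+124) = 624.00 mireds.
T_out = 10⁶/624.00 = 1602.6 K → 1600 K.

1600 K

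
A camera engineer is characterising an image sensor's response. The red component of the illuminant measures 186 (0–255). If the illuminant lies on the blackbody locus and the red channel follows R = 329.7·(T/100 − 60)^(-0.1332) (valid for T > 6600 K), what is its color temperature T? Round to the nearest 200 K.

13400 K

(t − 60)^(-0.1332) = 186/329.7 = 0.56415.
t − 60 = 0.56415^(1/-0.1332) = 0.56415^(-7.508) = 73.521, so t = 133.521.
T = 100·t = 13352 K → 13400 K to the nearest 200 K.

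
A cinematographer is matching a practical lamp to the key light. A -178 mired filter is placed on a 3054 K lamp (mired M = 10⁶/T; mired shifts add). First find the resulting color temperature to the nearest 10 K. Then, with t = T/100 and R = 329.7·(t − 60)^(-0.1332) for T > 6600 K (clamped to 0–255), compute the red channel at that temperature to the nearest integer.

M_in = 10⁶/3054 = 327.44; M_out = 327.44 + (-178) = 149.44.
T_out = 10⁶/149.44 = 6691.7 K → 6690 K; t = 66.9.
R = 329.7·(66.9 − 60)^(-0.1332) = 329.7·6.9^(-0.1332) = 329.7·0.77315 = 254.908.
Rounded: 255.

255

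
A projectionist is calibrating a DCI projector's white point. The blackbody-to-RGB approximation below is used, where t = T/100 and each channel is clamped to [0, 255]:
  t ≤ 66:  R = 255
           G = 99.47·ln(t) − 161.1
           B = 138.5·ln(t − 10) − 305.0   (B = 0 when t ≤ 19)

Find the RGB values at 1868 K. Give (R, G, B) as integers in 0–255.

(255, 130, 0)

t = 1868/100 = 18.68; the t ≤ 66 branch applies.
R = 255 by definition for t ≤ 66.
G = 99.47·ln 18.68 − 161.1 = 99.47·2.9275 − 161.1 = 130.094.
t = 18.68 ≤ 19, so B = 0.
Rounded: (255, 130, 0).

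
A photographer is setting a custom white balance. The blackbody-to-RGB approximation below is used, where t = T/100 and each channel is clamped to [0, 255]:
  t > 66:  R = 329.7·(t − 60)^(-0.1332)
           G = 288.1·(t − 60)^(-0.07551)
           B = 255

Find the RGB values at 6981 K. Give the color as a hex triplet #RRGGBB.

#F3F2FF

t = 6981/100 = 69.81; the t > 66 branch applies.
R = 329.7·(69.81 − 60)^(-0.1332) = 329.7·9.81^(-0.1332) = 329.7·0.73775 = 243.236.
G = 288.1·(69.81 − 60)^(-0.07551) = 288.1·9.81^(-0.07551) = 288.1·0.84163 = 242.472.
B = 255 by definition for t > 66.
Rounded: (243, 242, 255).
In hex: #F3F2FF.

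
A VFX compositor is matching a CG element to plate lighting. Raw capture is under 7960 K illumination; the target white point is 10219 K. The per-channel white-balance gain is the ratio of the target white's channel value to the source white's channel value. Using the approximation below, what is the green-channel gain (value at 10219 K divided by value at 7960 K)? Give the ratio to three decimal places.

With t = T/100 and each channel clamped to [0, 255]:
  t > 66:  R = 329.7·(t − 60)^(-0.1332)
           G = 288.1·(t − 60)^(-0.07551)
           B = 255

At 7960 K (t = 79.6):
  G = 288.1·(79.6 − 60)^(-0.07551) = 288.1·19.6^(-0.07551) = 288.1·0.79877 = 230.126.
At 10219 K (t = 102.19):
  G = 288.1·(102.19 − 60)^(-0.07551) = 288.1·42.19^(-0.07551) = 288.1·0.75384 = 217.182.
Gain = 217.182 / 230.126 = 0.9438 → 0.944.

0.944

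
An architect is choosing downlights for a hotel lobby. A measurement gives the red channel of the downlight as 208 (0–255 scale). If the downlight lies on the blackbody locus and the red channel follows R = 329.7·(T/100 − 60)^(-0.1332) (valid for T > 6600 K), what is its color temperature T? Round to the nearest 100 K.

(t − 60)^(-0.1332) = 208/329.7 = 0.63088.
t − 60 = 0.63088^(1/-0.1332) = 0.63088^(-7.508) = 31.763, so t = 91.763.
T = 100·t = 9176 K → 9200 K to the nearest 100 K.

9200 K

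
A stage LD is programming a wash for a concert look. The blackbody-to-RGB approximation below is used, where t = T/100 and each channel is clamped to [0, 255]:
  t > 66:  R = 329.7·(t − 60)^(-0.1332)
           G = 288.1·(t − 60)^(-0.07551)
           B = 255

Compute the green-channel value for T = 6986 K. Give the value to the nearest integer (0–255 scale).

242

t = 6986/100 = 69.86; the t > 66 branch applies.
G = 288.1·(69.86 − 60)^(-0.07551) = 288.1·9.86^(-0.07551) = 288.1·0.84130 = 242.379.
Rounded: 242.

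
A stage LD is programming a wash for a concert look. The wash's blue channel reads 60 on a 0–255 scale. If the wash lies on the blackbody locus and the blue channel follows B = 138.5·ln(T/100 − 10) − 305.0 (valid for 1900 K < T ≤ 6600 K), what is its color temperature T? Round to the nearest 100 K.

2400 K

ln(t − 10) = (60 + 305.0) / 138.5 = 2.6354.
t − 10 = e^2.6354 = 13.949, so t = 23.949.
T = 100·t = 2395 K → 2400 K to the nearest 100 K.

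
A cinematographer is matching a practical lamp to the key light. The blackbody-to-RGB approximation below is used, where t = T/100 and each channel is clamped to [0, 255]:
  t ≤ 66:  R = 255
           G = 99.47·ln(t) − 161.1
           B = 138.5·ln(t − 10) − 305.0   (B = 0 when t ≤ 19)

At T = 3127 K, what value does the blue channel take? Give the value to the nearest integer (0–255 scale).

t = 3127/100 = 31.27; the t ≤ 66 branch applies.
B = 138.5·ln(31.27 − 10) − 305.0 = 138.5·ln 21.27 − 305.0 = 138.5·3.0573 − 305.0 = 118.436.
Rounded: 118.

118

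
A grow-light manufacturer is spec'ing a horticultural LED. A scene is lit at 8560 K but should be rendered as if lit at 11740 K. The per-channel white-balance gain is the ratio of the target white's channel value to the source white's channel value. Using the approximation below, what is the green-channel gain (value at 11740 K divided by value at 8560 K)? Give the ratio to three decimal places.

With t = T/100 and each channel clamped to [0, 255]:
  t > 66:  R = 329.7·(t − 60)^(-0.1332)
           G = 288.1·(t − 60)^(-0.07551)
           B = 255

0.941

At 8560 K (t = 85.6):
  G = 288.1·(85.6 − 60)^(-0.07551) = 288.1·25.6^(-0.07551) = 288.1·0.78282 = 225.531.
At 11740 K (t = 117.4):
  G = 288.1·(117.4 − 60)^(-0.07551) = 288.1·57.4^(-0.07551) = 288.1·0.73652 = 212.191.
Gain = 212.191 / 225.531 = 0.9409 → 0.941.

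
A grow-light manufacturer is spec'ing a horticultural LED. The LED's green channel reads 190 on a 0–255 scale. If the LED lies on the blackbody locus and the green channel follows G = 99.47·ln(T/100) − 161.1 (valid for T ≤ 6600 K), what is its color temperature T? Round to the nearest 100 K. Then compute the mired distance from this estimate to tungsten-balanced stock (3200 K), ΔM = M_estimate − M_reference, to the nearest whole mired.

-18 mireds

ln t = (190 + 161.1) / 99.47 = 3.5297.
t = e^3.5297 = 34.114.
T = 100·t = 3411 K → 3400 K to the nearest 100 K.
M_estimate = 10⁶/3400 = 294.12; M_reference = 10⁶/3200 = 312.50.
ΔM = 294.12 − 312.50 = -18.38 → -18 mireds.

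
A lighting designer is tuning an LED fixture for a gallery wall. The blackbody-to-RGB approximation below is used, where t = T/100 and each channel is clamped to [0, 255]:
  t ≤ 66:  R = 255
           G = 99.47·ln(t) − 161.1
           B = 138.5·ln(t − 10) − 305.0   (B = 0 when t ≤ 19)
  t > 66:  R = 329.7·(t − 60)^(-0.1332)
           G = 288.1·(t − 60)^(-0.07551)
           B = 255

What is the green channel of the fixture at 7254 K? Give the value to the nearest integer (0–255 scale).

t = 7254/100 = 72.54; the t > 66 branch applies.
G = 288.1·(72.54 − 60)^(-0.07551) = 288.1·12.54^(-0.07551) = 288.1·0.82617 = 238.019.
Rounded: 238.

238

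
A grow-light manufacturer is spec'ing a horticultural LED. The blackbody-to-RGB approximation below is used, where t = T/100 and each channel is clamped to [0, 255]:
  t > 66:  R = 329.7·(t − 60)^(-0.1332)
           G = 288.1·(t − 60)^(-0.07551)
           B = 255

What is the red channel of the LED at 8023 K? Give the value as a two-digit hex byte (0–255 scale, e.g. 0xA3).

t = 8023/100 = 80.23; the t > 66 branch applies.
R = 329.7·(80.23 − 60)^(-0.1332) = 329.7·20.23^(-0.1332) = 329.7·0.66995 = 220.882.
Rounded: 221; in hex, 0xDD.

0xDD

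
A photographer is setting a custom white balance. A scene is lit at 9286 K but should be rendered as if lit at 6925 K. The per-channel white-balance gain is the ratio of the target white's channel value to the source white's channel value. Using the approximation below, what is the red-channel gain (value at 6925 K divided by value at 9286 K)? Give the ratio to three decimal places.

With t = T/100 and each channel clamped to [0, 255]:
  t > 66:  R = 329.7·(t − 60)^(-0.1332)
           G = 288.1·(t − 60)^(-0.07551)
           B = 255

At 9286 K (t = 92.86):
  R = 329.7·(92.86 − 60)^(-0.1332) = 329.7·32.86^(-0.1332) = 329.7·0.62803 = 207.061.
At 6925 K (t = 69.25):
  R = 329.7·(69.25 − 60)^(-0.1332) = 329.7·9.25^(-0.1332) = 329.7·0.74355 = 245.148.
Gain = 245.148 / 207.061 = 1.1839 → 1.184.

1.184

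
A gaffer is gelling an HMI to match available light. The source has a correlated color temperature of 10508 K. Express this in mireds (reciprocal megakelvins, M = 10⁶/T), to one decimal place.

M = 10⁶ / 10508 = 95.166 → 95.2 mireds.

95.2 mireds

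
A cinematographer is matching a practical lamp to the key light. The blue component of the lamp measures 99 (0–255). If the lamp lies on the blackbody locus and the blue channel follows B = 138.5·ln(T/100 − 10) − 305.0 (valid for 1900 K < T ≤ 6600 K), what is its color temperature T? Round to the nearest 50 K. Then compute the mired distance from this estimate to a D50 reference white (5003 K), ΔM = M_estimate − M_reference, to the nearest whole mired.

+151 mireds

ln(t − 10) = (99 + 305.0) / 138.5 = 2.9170.
t − 10 = e^2.9170 = 18.485, so t = 28.485.
T = 100·t = 2849 K → 2850 K to the nearest 50 K.
M_estimate = 10⁶/2850 = 350.88; M_reference = 10⁶/5003 = 199.88.
ΔM = 350.88 − 199.88 = 151.00 → +151 mireds.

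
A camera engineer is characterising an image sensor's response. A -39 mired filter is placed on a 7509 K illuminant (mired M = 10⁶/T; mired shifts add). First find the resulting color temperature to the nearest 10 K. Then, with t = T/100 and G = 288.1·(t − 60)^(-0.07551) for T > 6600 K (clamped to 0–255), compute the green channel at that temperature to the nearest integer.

216

M_in = 10⁶/7509 = 133.17; M_out = 133.17 + (-39) = 94.17.
T_out = 10⁶/94.17 = 10618.7 K → 10620 K; t = 106.2.
G = 288.1·(106.2 − 60)^(-0.07551) = 288.1·46.2^(-0.07551) = 288.1·0.74869 = 215.698.
Rounded: 216.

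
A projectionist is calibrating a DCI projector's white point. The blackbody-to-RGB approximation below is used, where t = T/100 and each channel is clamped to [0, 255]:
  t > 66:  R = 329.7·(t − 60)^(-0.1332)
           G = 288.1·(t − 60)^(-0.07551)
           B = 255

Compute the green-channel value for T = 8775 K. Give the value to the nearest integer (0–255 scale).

224

t = 8775/100 = 87.75; the t > 66 branch applies.
G = 288.1·(87.75 − 60)^(-0.07551) = 288.1·27.75^(-0.07551) = 288.1·0.77807 = 224.162.
Rounded: 224.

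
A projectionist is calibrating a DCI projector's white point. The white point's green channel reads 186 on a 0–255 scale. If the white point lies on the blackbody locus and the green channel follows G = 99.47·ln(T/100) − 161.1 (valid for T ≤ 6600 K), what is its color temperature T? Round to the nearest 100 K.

3300 K

ln t = (186 + 161.1) / 99.47 = 3.4895.
t = e^3.4895 = 32.769.
T = 100·t = 3277 K → 3300 K to the nearest 100 K.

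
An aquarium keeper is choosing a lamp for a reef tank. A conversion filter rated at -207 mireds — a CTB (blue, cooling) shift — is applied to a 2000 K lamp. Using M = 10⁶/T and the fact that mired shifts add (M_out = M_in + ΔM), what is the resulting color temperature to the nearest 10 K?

M_in = 10⁶/2000 = 500.00 mireds.
M_out = 500.00 + (-207) = 293.00 mireds.
T_out = 10⁶/293.00 = 3413.0 K → 3410 K.

3410 K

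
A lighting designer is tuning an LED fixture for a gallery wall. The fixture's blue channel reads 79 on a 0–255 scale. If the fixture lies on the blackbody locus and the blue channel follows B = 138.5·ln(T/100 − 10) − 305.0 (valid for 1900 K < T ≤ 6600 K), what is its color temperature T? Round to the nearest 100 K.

ln(t − 10) = (79 + 305.0) / 138.5 = 2.7726.
t − 10 = e^2.7726 = 16.000, so t = 26.000.
T = 100·t = 2600 K → 2600 K to the nearest 100 K.

2600 K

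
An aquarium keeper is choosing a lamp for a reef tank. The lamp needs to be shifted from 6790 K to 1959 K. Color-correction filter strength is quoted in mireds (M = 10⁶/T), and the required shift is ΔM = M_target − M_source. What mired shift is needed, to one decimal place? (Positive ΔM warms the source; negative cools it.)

M_source = 10⁶/6790 = 147.275; M_target = 10⁶/1959 = 510.465.
ΔM = 510.465 − 147.275 = 363.189 → +363.2 mireds, a warming shift.

+363.2 mireds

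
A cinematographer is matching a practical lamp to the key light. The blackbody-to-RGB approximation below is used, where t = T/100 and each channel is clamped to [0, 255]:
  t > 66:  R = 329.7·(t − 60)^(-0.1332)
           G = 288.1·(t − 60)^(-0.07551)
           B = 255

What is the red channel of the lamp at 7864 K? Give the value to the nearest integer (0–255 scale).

223

t = 7864/100 = 78.64; the t > 66 branch applies.
R = 329.7·(78.64 − 60)^(-0.1332) = 329.7·18.64^(-0.1332) = 329.7·0.67729 = 223.304.
Rounded: 223.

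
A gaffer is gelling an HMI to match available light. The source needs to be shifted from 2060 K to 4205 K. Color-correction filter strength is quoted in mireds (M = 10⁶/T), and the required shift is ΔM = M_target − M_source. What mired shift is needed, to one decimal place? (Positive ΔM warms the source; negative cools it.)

M_source = 10⁶/2060 = 485.437; M_target = 10⁶/4205 = 237.812.
ΔM = 237.812 − 485.437 = -247.625 → -247.6 mireds, a cooling shift.

-247.6 mireds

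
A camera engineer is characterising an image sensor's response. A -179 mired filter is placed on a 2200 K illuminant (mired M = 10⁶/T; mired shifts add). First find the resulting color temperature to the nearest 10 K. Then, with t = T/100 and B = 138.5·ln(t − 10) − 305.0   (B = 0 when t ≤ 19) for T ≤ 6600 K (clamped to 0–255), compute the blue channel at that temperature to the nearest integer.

148

M_in = 10⁶/2200 = 454.55; M_out = 454.55 + (-179) = 275.55.
T_out = 10⁶/275.55 = 3629.2 K → 3630 K; t = 36.3.
B = 138.5·ln(36.3 − 10) − 305.0 = 138.5·ln 26.3 − 305.0 = 138.5·3.2696 − 305.0 = 147.835.
Rounded: 148.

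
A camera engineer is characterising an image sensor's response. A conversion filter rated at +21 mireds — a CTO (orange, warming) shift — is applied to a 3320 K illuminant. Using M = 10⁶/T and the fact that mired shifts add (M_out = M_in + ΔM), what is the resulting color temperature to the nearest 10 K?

M_in = 10⁶/3320 = 301.20 mireds.
M_out = 301.20 + (+21) = 322.20 mireds.
T_out = 10⁶/322.20 = 3103.6 K → 3100 K.

3100 K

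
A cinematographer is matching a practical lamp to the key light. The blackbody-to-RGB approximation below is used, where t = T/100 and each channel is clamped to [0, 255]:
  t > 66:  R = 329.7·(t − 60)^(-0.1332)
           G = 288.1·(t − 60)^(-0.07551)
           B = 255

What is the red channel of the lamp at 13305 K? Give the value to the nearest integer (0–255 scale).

186

t = 13305/100 = 133.05; the t > 66 branch applies.
R = 329.7·(133.05 − 60)^(-0.1332) = 329.7·73.05^(-0.1332) = 329.7·0.56463 = 186.159.
Rounded: 186.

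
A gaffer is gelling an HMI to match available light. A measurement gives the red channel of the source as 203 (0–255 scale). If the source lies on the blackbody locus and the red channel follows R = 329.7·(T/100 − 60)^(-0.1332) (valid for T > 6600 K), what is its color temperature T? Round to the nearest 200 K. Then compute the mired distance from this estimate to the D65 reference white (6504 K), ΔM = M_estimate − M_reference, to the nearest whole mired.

(t − 60)^(-0.1332) = 203/329.7 = 0.61571.
t − 60 = 0.61571^(1/-0.1332) = 0.61571^(-7.508) = 38.129, so t = 98.129.
T = 100·t = 9813 K → 9800 K to the nearest 200 K.
M_estimate = 10⁶/9800 = 102.04; M_reference = 10⁶/6504 = 153.75.
ΔM = 102.04 − 153.75 = -51.71 → -52 mireds.

-52 mireds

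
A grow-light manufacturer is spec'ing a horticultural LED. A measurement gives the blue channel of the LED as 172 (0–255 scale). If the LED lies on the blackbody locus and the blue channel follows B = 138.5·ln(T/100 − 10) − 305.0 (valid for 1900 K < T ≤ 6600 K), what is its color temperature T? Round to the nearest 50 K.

ln(t − 10) = (172 + 305.0) / 138.5 = 3.4440.
t − 10 = e^3.4440 = 31.313, so t = 41.313.
T = 100·t = 4131 K → 4150 K to the nearest 50 K.

4150 K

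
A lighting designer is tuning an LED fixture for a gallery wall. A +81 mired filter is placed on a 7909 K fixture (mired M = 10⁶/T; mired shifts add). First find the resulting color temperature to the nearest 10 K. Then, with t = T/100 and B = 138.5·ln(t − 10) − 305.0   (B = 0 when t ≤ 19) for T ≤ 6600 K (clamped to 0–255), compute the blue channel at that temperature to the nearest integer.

M_in = 10⁶/7909 = 126.44; M_out = 126.44 + (+81) = 207.44.
T_out = 10⁶/207.44 = 4820.7 K → 4820 K; t = 48.2.
B = 138.5·ln(48.2 − 10) − 305.0 = 138.5·ln 38.2 − 305.0 = 138.5·3.6428 − 305.0 = 199.533.
Rounded: 200.

200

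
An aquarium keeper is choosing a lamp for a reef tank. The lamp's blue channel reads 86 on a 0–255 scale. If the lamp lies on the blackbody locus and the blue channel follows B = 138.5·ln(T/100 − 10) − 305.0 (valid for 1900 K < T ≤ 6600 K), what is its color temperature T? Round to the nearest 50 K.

2700 K

ln(t − 10) = (86 + 305.0) / 138.5 = 2.8231.
t − 10 = e^2.8231 = 16.829, so t = 26.829.
T = 100·t = 2683 K → 2700 K to the nearest 50 K.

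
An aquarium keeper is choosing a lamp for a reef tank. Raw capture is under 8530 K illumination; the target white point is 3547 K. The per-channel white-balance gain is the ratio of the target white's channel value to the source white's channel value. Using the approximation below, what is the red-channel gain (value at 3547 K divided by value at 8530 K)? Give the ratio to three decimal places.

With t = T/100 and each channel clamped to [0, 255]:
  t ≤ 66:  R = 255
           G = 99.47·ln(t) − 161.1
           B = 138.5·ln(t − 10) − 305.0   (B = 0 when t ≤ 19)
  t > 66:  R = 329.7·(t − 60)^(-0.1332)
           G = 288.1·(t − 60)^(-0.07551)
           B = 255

At 8530 K (t = 85.3):
  R = 329.7·(85.3 − 60)^(-0.1332) = 329.7·25.3^(-0.1332) = 329.7·0.65029 = 214.399.
At 3547 K (t = 35.47):
  R = 255 by definition for t ≤ 66.
Gain = 255.000 / 214.399 = 1.1894 → 1.189.

1.189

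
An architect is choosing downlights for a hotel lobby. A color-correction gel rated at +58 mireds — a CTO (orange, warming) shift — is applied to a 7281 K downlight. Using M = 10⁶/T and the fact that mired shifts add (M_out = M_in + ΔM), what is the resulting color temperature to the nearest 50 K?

5100 K

M_in = 10⁶/7281 = 137.34 mireds.
M_out = 137.34 + (+58) = 195.34 mireds.
T_out = 10⁶/195.34 = 5119.2 K → 5100 K.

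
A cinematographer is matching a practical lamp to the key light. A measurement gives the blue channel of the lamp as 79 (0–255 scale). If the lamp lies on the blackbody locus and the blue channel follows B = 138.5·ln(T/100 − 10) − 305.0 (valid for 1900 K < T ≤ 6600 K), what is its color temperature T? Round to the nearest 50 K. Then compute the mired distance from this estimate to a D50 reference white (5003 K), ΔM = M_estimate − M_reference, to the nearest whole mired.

+185 mireds

ln(t − 10) = (79 + 305.0) / 138.5 = 2.7726.
t − 10 = e^2.7726 = 16.000, so t = 26.000.
T = 100·t = 2600 K → 2600 K to the nearest 50 K.
M_estimate = 10⁶/2600 = 384.62; M_reference = 10⁶/5003 = 199.88.
ΔM = 384.62 − 199.88 = 184.74 → +185 mireds.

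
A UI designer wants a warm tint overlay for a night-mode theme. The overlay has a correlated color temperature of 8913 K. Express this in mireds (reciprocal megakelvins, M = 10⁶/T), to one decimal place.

M = 10⁶ / 8913 = 112.196 → 112.2 mireds.

112.2 mireds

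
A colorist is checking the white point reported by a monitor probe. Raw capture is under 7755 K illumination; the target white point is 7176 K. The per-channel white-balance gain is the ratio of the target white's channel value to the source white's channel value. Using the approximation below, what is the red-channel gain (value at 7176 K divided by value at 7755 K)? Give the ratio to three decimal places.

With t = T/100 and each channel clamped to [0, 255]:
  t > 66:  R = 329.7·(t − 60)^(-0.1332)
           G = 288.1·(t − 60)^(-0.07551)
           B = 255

1.055

At 7755 K (t = 77.55):
  R = 329.7·(77.55 − 60)^(-0.1332) = 329.7·17.55^(-0.1332) = 329.7·0.68275 = 225.103.
At 7176 K (t = 71.76):
  R = 329.7·(71.76 − 60)^(-0.1332) = 329.7·11.76^(-0.1332) = 329.7·0.72015 = 237.433.
Gain = 237.433 / 225.103 = 1.0548 → 1.055.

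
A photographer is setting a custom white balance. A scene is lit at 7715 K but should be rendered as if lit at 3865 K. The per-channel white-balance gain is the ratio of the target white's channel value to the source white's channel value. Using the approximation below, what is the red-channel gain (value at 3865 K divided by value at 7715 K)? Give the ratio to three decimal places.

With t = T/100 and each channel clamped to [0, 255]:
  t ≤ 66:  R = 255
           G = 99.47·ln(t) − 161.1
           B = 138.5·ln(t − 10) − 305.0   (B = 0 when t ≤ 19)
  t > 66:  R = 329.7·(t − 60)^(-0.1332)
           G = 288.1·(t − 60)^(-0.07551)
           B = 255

At 7715 K (t = 77.15):
  R = 329.7·(77.15 − 60)^(-0.1332) = 329.7·17.15^(-0.1332) = 329.7·0.68485 = 225.795.
At 3865 K (t = 38.65):
  R = 255 by definition for t ≤ 66.
Gain = 255.000 / 225.795 = 1.1293 → 1.129.

1.129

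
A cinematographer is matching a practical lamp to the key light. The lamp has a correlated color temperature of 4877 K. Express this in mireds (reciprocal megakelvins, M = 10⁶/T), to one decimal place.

205.0 mireds

M = 10⁶ / 4877 = 205.044 → 205.0 mireds.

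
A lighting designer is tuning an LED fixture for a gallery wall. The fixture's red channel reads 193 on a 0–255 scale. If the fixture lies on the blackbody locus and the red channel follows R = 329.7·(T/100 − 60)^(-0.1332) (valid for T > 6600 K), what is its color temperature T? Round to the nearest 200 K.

(t − 60)^(-0.1332) = 193/329.7 = 0.58538.
t − 60 = 0.58538^(1/-0.1332) = 0.58538^(-7.508) = 55.713, so t = 115.713.
T = 100·t = 11571 K → 11600 K to the nearest 200 K.

11600 K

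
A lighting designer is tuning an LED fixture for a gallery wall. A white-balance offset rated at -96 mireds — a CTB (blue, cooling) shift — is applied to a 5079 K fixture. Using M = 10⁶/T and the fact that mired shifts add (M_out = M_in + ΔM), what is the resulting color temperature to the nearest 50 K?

M_in = 10⁶/5079 = 196.89 mireds.
M_out = 196.89 + (-96) = 100.89 mireds.
T_out = 10⁶/100.89 = 9911.9 K → 9900 K.

9900 K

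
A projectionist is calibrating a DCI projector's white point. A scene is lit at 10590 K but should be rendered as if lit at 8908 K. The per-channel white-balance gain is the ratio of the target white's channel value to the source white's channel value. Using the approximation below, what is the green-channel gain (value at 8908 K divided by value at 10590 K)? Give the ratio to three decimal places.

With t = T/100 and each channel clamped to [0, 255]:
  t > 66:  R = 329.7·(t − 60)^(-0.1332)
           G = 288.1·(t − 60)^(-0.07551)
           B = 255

1.035

At 10590 K (t = 105.9):
  G = 288.1·(105.9 − 60)^(-0.07551) = 288.1·45.9^(-0.07551) = 288.1·0.74906 = 215.804.
At 8908 K (t = 89.08):
  G = 288.1·(89.08 − 60)^(-0.07551) = 288.1·29.08^(-0.07551) = 288.1·0.77533 = 223.371.
Gain = 223.371 / 215.804 = 1.0351 → 1.035.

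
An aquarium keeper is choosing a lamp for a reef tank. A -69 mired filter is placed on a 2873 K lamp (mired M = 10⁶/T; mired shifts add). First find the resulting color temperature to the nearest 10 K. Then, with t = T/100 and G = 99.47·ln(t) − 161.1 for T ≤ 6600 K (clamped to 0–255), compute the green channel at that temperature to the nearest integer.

M_in = 10⁶/2873 = 348.07; M_out = 348.07 + (-69) = 279.07.
T_out = 10⁶/279.07 = 3583.4 K → 3580 K; t = 35.8.
G = 99.47·ln 35.8 − 161.1 = 99.47·3.5779 − 161.1 = 194.798.
Rounded: 195.

195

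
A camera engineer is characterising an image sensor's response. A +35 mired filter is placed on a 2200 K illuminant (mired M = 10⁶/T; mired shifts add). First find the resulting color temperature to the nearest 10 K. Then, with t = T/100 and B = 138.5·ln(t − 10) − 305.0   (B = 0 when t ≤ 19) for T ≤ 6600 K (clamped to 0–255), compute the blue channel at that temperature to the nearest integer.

M_in = 10⁶/2200 = 454.55; M_out = 454.55 + (+35) = 489.55.
T_out = 10⁶/489.55 = 2042.7 K → 2040 K; t = 20.4.
B = 138.5·ln(20.4 − 10) − 305.0 = 138.5·ln 10.4 − 305.0 = 138.5·2.3418 − 305.0 = 19.340.
Rounded: 19.

19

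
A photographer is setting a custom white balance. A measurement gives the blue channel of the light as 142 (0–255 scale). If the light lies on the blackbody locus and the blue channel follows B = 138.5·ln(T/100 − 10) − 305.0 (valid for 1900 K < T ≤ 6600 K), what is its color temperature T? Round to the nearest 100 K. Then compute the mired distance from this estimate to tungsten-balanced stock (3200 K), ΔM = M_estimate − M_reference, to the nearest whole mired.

-27 mireds

ln(t − 10) = (142 + 305.0) / 138.5 = 3.2274.
t − 10 = e^3.2274 = 25.215, so t = 35.215.
T = 100·t = 3521 K → 3500 K to the nearest 100 K.
M_estimate = 10⁶/3500 = 285.71; M_reference = 10⁶/3200 = 312.50.
ΔM = 285.71 − 312.50 = -26.79 → -27 mireds.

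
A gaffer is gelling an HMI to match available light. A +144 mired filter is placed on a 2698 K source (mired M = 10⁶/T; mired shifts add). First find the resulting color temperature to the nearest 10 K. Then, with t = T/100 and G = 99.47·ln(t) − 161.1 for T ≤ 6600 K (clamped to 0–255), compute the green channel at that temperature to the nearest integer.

M_in = 10⁶/2698 = 370.64; M_out = 370.64 + (+144) = 514.64.
T_out = 10⁶/514.64 = 1943.1 K → 1940 K; t = 19.4.
G = 99.47·ln 19.4 − 161.1 = 99.47·2.9653 − 161.1 = 133.856.
Rounded: 134.

134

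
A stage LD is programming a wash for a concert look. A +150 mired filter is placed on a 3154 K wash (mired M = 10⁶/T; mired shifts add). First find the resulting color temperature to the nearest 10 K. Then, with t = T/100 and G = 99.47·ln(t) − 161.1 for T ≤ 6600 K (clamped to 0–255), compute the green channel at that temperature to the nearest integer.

M_in = 10⁶/3154 = 317.06; M_out = 317.06 + (+150) = 467.06.
T_out = 10⁶/467.06 = 2141.1 K → 2140 K; t = 21.4.
G = 99.47·ln 21.4 − 161.1 = 99.47·3.0634 − 161.1 = 143.615.
Rounded: 144.

144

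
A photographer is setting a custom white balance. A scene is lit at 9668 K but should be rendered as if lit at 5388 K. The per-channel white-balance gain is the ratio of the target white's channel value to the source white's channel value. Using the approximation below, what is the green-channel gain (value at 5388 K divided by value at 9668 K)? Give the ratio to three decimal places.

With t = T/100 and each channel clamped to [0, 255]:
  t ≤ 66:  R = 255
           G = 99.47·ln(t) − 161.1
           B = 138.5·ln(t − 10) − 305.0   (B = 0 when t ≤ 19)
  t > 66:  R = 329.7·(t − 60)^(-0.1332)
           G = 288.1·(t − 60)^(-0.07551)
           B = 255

1.073

At 9668 K (t = 96.68):
  G = 288.1·(96.68 − 60)^(-0.07551) = 288.1·36.68^(-0.07551) = 288.1·0.76185 = 219.489.
At 5388 K (t = 53.88):
  G = 99.47·ln 53.88 − 161.1 = 99.47·3.9868 − 161.1 = 235.463.
Gain = 235.463 / 219.489 = 1.0728 → 1.073.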